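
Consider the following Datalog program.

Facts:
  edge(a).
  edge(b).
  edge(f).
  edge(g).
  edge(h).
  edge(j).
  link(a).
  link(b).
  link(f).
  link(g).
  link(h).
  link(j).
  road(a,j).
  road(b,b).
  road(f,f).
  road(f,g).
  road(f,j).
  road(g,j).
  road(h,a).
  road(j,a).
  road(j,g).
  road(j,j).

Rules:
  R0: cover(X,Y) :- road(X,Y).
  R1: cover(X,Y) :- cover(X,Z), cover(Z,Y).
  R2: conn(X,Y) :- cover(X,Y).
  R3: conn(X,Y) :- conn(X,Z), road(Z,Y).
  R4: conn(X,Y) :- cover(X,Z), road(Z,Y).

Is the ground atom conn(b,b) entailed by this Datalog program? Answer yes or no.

round 1: derive cover(a,j) via R0 from road(a,j)
round 1: derive cover(b,b) via R0 from road(b,b)
round 1: derive cover(f,f) via R0 from road(f,f)
round 1: derive cover(f,g) via R0 from road(f,g)
round 1: derive cover(f,j) via R0 from road(f,j)
round 1: derive cover(g,j) via R0 from road(g,j)
round 1: derive cover(h,a) via R0 from road(h,a)
round 1: derive cover(j,a) via R0 from road(j,a)
round 1: derive cover(j,g) via R0 from road(j,g)
round 1: derive cover(j,j) via R0 from road(j,j)
round 2: derive cover(a,a) via R1 from cover(a,j), cover(j,a)
round 2: derive cover(a,g) via R1 from cover(a,j), cover(j,g)
round 2: derive cover(f,a) via R1 from cover(f,j), cover(j,a)
round 2: derive cover(g,a) via R1 from cover(g,j), cover(j,a)
round 2: derive cover(g,g) via R1 from cover(g,j), cover(j,g)
round 2: derive cover(h,j) via R1 from cover(h,a), cover(a,j)
round 2: derive conn(a,j) via R2 from cover(a,j)
round 2: derive conn(b,b) via R2 from cover(b,b)
round 2: derive conn(f,f) via R2 from cover(f,f)
round 2: derive conn(f,g) via R2 from cover(f,g)
round 2: derive conn(f,j) via R2 from cover(f,j)
round 2: derive conn(g,j) via R2 from cover(g,j)
round 2: derive conn(h,a) via R2 from cover(h,a)
round 2: derive conn(j,a) via R2 from cover(j,a)
round 2: derive conn(j,g) via R2 from cover(j,g)
round 2: derive conn(j,j) via R2 from cover(j,j)
round 2: derive conn(a,a) via R4 from cover(a,j), road(j,a)
round 2: derive conn(a,g) via R4 from cover(a,j), road(j,g)
round 2: derive conn(f,a) via R4 from cover(f,j), road(j,a)
round 2: derive conn(g,a) via R4 from cover(g,j), road(j,a)
round 2: derive conn(g,g) via R4 from cover(g,j), road(j,g)
round 2: derive conn(h,j) via R4 from cover(h,a), road(a,j)
round 3: derive cover(h,g) via R1 from cover(h,a), cover(a,g)
round 3: derive conn(h,g) via R3 from conn(h,j), road(j,g)

yes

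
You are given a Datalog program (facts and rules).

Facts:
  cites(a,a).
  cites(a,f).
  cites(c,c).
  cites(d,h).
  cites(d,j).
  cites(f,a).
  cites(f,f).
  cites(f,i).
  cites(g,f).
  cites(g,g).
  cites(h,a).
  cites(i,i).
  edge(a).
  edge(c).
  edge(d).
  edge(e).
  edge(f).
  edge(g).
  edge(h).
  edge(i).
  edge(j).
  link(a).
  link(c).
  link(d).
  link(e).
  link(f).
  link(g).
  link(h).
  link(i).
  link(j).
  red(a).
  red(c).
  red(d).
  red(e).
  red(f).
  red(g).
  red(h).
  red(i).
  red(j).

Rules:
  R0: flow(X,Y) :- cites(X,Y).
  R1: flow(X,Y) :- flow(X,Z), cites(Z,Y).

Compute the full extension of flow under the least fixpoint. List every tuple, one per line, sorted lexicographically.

round 1: derive flow(a,a) via R0 from cites(a,a)
round 1: derive flow(a,f) via R0 from cites(a,f)
round 1: derive flow(c,c) via R0 from cites(c,c)
round 1: derive flow(d,h) via R0 from cites(d,h)
round 1: derive flow(d,j) via R0 from cites(d,j)
round 1: derive flow(f,a) via R0 from cites(f,a)
round 1: derive flow(f,f) via R0 from cites(f,f)
round 1: derive flow(f,i) via R0 from cites(f,i)
round 1: derive flow(g,f) via R0 from cites(g,f)
round 1: derive flow(g,g) via R0 from cites(g,g)
round 1: derive flow(h,a) via R0 from cites(h,a)
round 1: derive flow(i,i) via R0 from cites(i,i)
round 2: derive flow(a,i) via R1 from flow(a,f), cites(f,i)
round 2: derive flow(d,a) via R1 from flow(d,h), cites(h,a)
round 2: derive flow(g,a) via R1 from flow(g,f), cites(f,a)
round 2: derive flow(g,i) via R1 from flow(g,f), cites(f,i)
round 2: derive flow(h,f) via R1 from flow(h,a), cites(a,f)
round 3: derive flow(d,f) via R1 from flow(d,a), cites(a,f)
round 3: derive flow(h,i) via R1 from flow(h,f), cites(f,i)
round 4: derive flow(d,i) via R1 from flow(d,f), cites(f,i)

flow(a,a)
flow(a,f)
flow(a,i)
flow(c,c)
flow(d,a)
flow(d,f)
flow(d,h)
flow(d,i)
flow(d,j)
flow(f,a)
flow(f,f)
flow(f,i)
flow(g,a)
flow(g,f)
flow(g,g)
flow(g,i)
flow(h,a)
flow(h,f)
flow(h,i)
flow(i,i)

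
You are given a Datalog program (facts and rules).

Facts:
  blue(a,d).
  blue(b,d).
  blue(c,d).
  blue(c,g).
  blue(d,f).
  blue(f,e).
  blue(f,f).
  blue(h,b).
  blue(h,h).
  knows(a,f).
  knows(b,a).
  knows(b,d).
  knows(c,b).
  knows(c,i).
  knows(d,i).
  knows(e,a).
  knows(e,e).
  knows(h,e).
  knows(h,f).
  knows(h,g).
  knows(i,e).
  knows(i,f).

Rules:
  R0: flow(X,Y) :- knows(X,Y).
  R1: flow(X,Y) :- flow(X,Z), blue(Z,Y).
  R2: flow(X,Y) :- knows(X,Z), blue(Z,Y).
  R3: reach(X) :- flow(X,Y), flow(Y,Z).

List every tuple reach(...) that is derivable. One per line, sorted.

reach(a)
reach(b)
reach(c)
reach(d)
reach(e)
reach(h)
reach(i)

round 1: derive flow(a,f) via R0 from knows(a,f)
round 1: derive flow(b,a) via R0 from knows(b,a)
round 1: derive flow(b,d) via R0 from knows(b,d)
round 1: derive flow(c,b) via R0 from knows(c,b)
round 1: derive flow(c,i) via R0 from knows(c,i)
round 1: derive flow(d,i) via R0 from knows(d,i)
round 1: derive flow(e,a) via R0 from knows(e,a)
round 1: derive flow(e,e) via R0 from knows(e,e)
round 1: derive flow(h,e) via R0 from knows(h,e)
round 1: derive flow(h,f) via R0 from knows(h,f)
round 1: derive flow(h,g) via R0 from knows(h,g)
round 1: derive flow(i,e) via R0 from knows(i,e)
round 1: derive flow(i,f) via R0 from knows(i,f)
round 1: derive flow(a,e) via R2 from knows(a,f), blue(f,e)
round 1: derive flow(b,f) via R2 from knows(b,d), blue(d,f)
round 1: derive flow(c,d) via R2 from knows(c,b), blue(b,d)
round 1: derive flow(e,d) via R2 from knows(e,a), blue(a,d)
round 2: derive flow(b,e) via R1 from flow(b,f), blue(f,e)
round 2: derive flow(c,f) via R1 from flow(c,d), blue(d,f)
round 2: derive flow(e,f) via R1 from flow(e,d), blue(d,f)
round 2: derive reach(a) via R3 from flow(a,e), flow(e,a)
round 2: derive reach(b) via R3 from flow(b,a), flow(a,e)
round 2: derive reach(c) via R3 from flow(c,b), flow(b,a)
round 2: derive reach(d) via R3 from flow(d,i), flow(i,e)
round 2: derive reach(e) via R3 from flow(e,a), flow(a,e)
round 2: derive reach(h) via R3 from flow(h,e), flow(e,a)
round 2: derive reach(i) via R3 from flow(i,e), flow(e,a)
round 3: derive flow(c,e) via R1 from flow(c,f), blue(f,e)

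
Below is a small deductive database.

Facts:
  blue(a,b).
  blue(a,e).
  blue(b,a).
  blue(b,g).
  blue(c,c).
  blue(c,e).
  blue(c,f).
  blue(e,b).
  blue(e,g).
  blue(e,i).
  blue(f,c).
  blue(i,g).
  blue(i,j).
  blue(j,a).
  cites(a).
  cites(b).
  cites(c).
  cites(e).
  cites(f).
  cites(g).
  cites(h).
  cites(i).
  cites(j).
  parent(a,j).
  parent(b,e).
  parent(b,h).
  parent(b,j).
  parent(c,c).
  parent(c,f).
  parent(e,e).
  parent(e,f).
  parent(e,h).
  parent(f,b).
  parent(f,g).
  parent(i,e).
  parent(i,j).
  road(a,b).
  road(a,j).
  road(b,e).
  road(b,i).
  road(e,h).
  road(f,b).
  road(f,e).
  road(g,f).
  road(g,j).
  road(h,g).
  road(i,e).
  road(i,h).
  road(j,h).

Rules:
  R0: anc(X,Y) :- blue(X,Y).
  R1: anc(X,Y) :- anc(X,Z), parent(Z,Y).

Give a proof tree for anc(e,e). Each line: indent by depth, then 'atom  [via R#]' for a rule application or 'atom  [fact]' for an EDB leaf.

anc(e,e)  [via R1]
  anc(e,b)  [via R0]
    blue(e,b)  [fact]
  parent(b,e)  [fact]

round 1: derive anc(a,b) via R0 from blue(a,b)
round 1: derive anc(a,e) via R0 from blue(a,e)
round 1: derive anc(b,a) via R0 from blue(b,a)
round 1: derive anc(b,g) via R0 from blue(b,g)
round 1: derive anc(c,c) via R0 from blue(c,c)
round 1: derive anc(c,e) via R0 from blue(c,e)
round 1: derive anc(c,f) via R0 from blue(c,f)
round 1: derive anc(e,b) via R0 from blue(e,b)
round 1: derive anc(e,g) via R0 from blue(e,g)
round 1: derive anc(e,i) via R0 from blue(e,i)
round 1: derive anc(f,c) via R0 from blue(f,c)
round 1: derive anc(i,g) via R0 from blue(i,g)
round 1: derive anc(i,j) via R0 from blue(i,j)
round 1: derive anc(j,a) via R0 from blue(j,a)
round 2: derive anc(a,f) via R1 from anc(a,e), parent(e,f)
round 2: derive anc(a,h) via R1 from anc(a,b), parent(b,h)
round 2: derive anc(a,j) via R1 from anc(a,b), parent(b,j)
round 2: derive anc(b,j) via R1 from anc(b,a), parent(a,j)
round 2: derive anc(c,b) via R1 from anc(c,f), parent(f,b)
round 2: derive anc(c,g) via R1 from anc(c,f), parent(f,g)
round 2: derive anc(c,h) via R1 from anc(c,e), parent(e,h)
round 2: derive anc(e,e) via R1 from anc(e,b), parent(b,e)
round 2: derive anc(e,h) via R1 from anc(e,b), parent(b,h)
round 2: derive anc(e,j) via R1 from anc(e,b), parent(b,j)
round 2: derive anc(f,f) via R1 from anc(f,c), parent(c,f)
round 2: derive anc(j,j) via R1 from anc(j,a), parent(a,j)
round 3: derive anc(a,g) via R1 from anc(a,f), parent(f,g)
round 3: derive anc(c,j) via R1 from anc(c,b), parent(b,j)
round 3: derive anc(e,f) via R1 from anc(e,e), parent(e,f)
round 3: derive anc(f,b) via R1 from anc(f,f), parent(f,b)
round 3: derive anc(f,g) via R1 from anc(f,f), parent(f,g)
round 4: derive anc(f,e) via R1 from anc(f,b), parent(b,e)
round 4: derive anc(f,h) via R1 from anc(f,b), parent(b,h)
round 4: derive anc(f,j) via R1 from anc(f,b), parent(b,j)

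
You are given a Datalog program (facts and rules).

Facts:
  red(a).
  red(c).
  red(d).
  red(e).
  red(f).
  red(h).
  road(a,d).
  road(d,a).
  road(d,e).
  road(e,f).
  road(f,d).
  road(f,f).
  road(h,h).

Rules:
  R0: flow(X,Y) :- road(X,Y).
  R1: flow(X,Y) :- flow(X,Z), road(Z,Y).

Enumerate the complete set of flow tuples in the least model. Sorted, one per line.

flow(a,a)
flow(a,d)
flow(a,e)
flow(a,f)
flow(d,a)
flow(d,d)
flow(d,e)
flow(d,f)
flow(e,a)
flow(e,d)
flow(e,e)
flow(e,f)
flow(f,a)
flow(f,d)
flow(f,e)
flow(f,f)
flow(h,h)

round 1: derive flow(a,d) via R0 from road(a,d)
round 1: derive flow(d,a) via R0 from road(d,a)
round 1: derive flow(d,e) via R0 from road(d,e)
round 1: derive flow(e,f) via R0 from road(e,f)
round 1: derive flow(f,d) via R0 from road(f,d)
round 1: derive flow(f,f) via R0 from road(f,f)
round 1: derive flow(h,h) via R0 from road(h,h)
round 2: derive flow(a,a) via R1 from flow(a,d), road(d,a)
round 2: derive flow(a,e) via R1 from flow(a,d), road(d,e)
round 2: derive flow(d,d) via R1 from flow(d,a), road(a,d)
round 2: derive flow(d,f) via R1 from flow(d,e), road(e,f)
round 2: derive flow(e,d) via R1 from flow(e,f), road(f,d)
round 2: derive flow(f,a) via R1 from flow(f,d), road(d,a)
round 2: derive flow(f,e) via R1 from flow(f,d), road(d,e)
round 3: derive flow(a,f) via R1 from flow(a,e), road(e,f)
round 3: derive flow(e,a) via R1 from flow(e,d), road(d,a)
round 3: derive flow(e,e) via R1 from flow(e,d), road(d,e)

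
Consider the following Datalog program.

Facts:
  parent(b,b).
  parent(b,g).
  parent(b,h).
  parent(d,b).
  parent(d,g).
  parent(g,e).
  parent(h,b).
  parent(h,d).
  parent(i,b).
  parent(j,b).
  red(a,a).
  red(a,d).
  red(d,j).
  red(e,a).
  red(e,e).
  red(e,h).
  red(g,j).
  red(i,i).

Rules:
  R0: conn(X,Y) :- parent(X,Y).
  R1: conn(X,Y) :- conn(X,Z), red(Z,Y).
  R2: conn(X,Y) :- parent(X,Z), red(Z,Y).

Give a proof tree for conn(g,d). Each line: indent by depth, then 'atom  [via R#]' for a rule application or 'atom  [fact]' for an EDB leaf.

round 1: derive conn(b,b) via R0 from parent(b,b)
round 1: derive conn(b,g) via R0 from parent(b,g)
round 1: derive conn(b,h) via R0 from parent(b,h)
round 1: derive conn(d,b) via R0 from parent(d,b)
round 1: derive conn(d,g) via R0 from parent(d,g)
round 1: derive conn(g,e) via R0 from parent(g,e)
round 1: derive conn(h,b) via R0 from parent(h,b)
round 1: derive conn(h,d) via R0 from parent(h,d)
round 1: derive conn(i,b) via R0 from parent(i,b)
round 1: derive conn(j,b) via R0 from parent(j,b)
round 1: derive conn(b,j) via R2 from parent(b,g), red(g,j)
round 1: derive conn(d,j) via R2 from parent(d,g), red(g,j)
round 1: derive conn(g,a) via R2 from parent(g,e), red(e,a)
round 1: derive conn(g,h) via R2 from parent(g,e), red(e,h)
round 1: derive conn(h,j) via R2 from parent(h,d), red(d,j)
round 2: derive conn(g,d) via R1 from conn(g,a), red(a,d)
round 3: derive conn(g,j) via R1 from conn(g,d), red(d,j)

conn(g,d)  [via R1]
  conn(g,a)  [via R2]
    parent(g,e)  [fact]
    red(e,a)  [fact]
  red(a,d)  [fact]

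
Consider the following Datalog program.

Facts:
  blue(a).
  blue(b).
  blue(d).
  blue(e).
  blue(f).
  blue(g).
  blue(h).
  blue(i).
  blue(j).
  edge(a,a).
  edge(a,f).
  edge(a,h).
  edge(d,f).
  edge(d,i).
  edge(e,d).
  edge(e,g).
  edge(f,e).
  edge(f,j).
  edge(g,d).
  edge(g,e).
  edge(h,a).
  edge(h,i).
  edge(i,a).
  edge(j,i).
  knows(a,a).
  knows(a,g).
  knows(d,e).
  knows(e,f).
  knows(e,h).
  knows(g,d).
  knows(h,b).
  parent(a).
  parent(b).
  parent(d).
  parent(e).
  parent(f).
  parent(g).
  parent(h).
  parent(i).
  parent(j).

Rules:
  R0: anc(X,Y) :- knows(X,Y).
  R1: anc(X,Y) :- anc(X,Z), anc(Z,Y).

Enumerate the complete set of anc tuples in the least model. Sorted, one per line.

round 1: derive anc(a,a) via R0 from knows(a,a)
round 1: derive anc(a,g) via R0 from knows(a,g)
round 1: derive anc(d,e) via R0 from knows(d,e)
round 1: derive anc(e,f) via R0 from knows(e,f)
round 1: derive anc(e,h) via R0 from knows(e,h)
round 1: derive anc(g,d) via R0 from knows(g,d)
round 1: derive anc(h,b) via R0 from knows(h,b)
round 2: derive anc(a,d) via R1 from anc(a,g), anc(g,d)
round 2: derive anc(d,f) via R1 from anc(d,e), anc(e,f)
round 2: derive anc(d,h) via R1 from anc(d,e), anc(e,h)
round 2: derive anc(e,b) via R1 from anc(e,h), anc(h,b)
round 2: derive anc(g,e) via R1 from anc(g,d), anc(d,e)
round 3: derive anc(a,e) via R1 from anc(a,d), anc(d,e)
round 3: derive anc(a,f) via R1 from anc(a,d), anc(d,f)
round 3: derive anc(a,h) via R1 from anc(a,d), anc(d,h)
round 3: derive anc(d,b) via R1 from anc(d,e), anc(e,b)
round 3: derive anc(g,b) via R1 from anc(g,e), anc(e,b)
round 3: derive anc(g,f) via R1 from anc(g,d), anc(d,f)
round 3: derive anc(g,h) via R1 from anc(g,d), anc(d,h)
round 4: derive anc(a,b) via R1 from anc(a,d), anc(d,b)

anc(a,a)
anc(a,b)
anc(a,d)
anc(a,e)
anc(a,f)
anc(a,g)
anc(a,h)
anc(d,b)
anc(d,e)
anc(d,f)
anc(d,h)
anc(e,b)
anc(e,f)
anc(e,h)
anc(g,b)
anc(g,d)
anc(g,e)
anc(g,f)
anc(g,h)
anc(h,b)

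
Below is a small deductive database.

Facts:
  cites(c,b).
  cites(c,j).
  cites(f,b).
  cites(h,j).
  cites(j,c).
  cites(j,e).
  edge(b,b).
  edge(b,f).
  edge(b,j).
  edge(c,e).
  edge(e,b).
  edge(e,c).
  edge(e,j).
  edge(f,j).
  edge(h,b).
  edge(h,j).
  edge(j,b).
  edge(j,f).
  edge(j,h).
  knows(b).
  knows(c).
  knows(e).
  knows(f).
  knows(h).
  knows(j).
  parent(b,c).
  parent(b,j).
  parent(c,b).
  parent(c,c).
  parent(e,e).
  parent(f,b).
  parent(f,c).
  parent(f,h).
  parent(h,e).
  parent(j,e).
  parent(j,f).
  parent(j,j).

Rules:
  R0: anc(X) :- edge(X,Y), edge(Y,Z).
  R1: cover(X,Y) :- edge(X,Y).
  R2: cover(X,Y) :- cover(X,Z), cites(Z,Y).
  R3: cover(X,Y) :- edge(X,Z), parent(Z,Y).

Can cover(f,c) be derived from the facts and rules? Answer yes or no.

yes

round 1: derive cover(b,b) via R1 from edge(b,b)
round 1: derive cover(b,f) via R1 from edge(b,f)
round 1: derive cover(b,j) via R1 from edge(b,j)
round 1: derive cover(c,e) via R1 from edge(c,e)
round 1: derive cover(e,b) via R1 from edge(e,b)
round 1: derive cover(e,c) via R1 from edge(e,c)
round 1: derive cover(e,j) via R1 from edge(e,j)
round 1: derive cover(f,j) via R1 from edge(f,j)
round 1: derive cover(h,b) via R1 from edge(h,b)
round 1: derive cover(h,j) via R1 from edge(h,j)
round 1: derive cover(j,b) via R1 from edge(j,b)
round 1: derive cover(j,f) via R1 from edge(j,f)
round 1: derive cover(j,h) via R1 from edge(j,h)
round 1: derive cover(b,c) via R3 from edge(b,b), parent(b,c)
round 1: derive cover(b,e) via R3 from edge(b,j), parent(j,e)
round 1: derive cover(b,h) via R3 from edge(b,f), parent(f,h)
round 1: derive cover(e,e) via R3 from edge(e,j), parent(j,e)
round 1: derive cover(e,f) via R3 from edge(e,j), parent(j,f)
round 1: derive cover(f,e) via R3 from edge(f,j), parent(j,e)
round 1: derive cover(f,f) via R3 from edge(f,j), parent(j,f)
round 1: derive cover(h,c) via R3 from edge(h,b), parent(b,c)
round 1: derive cover(h,e) via R3 from edge(h,j), parent(j,e)
round 1: derive cover(h,f) via R3 from edge(h,j), parent(j,f)
round 1: derive cover(j,c) via R3 from edge(j,b), parent(b,c)
round 1: derive cover(j,e) via R3 from edge(j,h), parent(h,e)
round 1: derive cover(j,j) via R3 from edge(j,b), parent(b,j)
round 2: derive cover(f,b) via R2 from cover(f,f), cites(f,b)
round 2: derive cover(f,c) via R2 from cover(f,j), cites(j,c)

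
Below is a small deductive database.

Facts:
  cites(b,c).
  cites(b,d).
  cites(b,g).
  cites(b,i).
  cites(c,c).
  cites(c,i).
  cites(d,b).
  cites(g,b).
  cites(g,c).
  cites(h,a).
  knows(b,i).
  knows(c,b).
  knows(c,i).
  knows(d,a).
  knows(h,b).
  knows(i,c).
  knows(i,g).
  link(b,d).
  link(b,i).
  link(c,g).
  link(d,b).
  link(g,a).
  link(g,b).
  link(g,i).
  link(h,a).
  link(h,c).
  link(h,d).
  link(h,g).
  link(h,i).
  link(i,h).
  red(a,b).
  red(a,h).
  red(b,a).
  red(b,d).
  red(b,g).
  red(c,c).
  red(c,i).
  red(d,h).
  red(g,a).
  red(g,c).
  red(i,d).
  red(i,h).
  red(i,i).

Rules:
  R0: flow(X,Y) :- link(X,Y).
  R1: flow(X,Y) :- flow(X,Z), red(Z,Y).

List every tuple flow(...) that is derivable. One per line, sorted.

flow(b,d)
flow(b,h)
flow(b,i)
flow(c,a)
flow(c,b)
flow(c,c)
flow(c,d)
flow(c,g)
flow(c,h)
flow(c,i)
flow(d,a)
flow(d,b)
flow(d,c)
flow(d,d)
flow(d,g)
flow(d,h)
flow(d,i)
flow(g,a)
flow(g,b)
flow(g,c)
flow(g,d)
flow(g,g)
flow(g,h)
flow(g,i)
flow(h,a)
flow(h,b)
flow(h,c)
flow(h,d)
flow(h,g)
flow(h,h)
flow(h,i)
flow(i,h)

round 1: derive flow(b,d) via R0 from link(b,d)
round 1: derive flow(b,i) via R0 from link(b,i)
round 1: derive flow(c,g) via R0 from link(c,g)
round 1: derive flow(d,b) via R0 from link(d,b)
round 1: derive flow(g,a) via R0 from link(g,a)
round 1: derive flow(g,b) via R0 from link(g,b)
round 1: derive flow(g,i) via R0 from link(g,i)
round 1: derive flow(h,a) via R0 from link(h,a)
round 1: derive flow(h,c) via R0 from link(h,c)
round 1: derive flow(h,d) via R0 from link(h,d)
round 1: derive flow(h,g) via R0 from link(h,g)
round 1: derive flow(h,i) via R0 from link(h,i)
round 1: derive flow(i,h) via R0 from link(i,h)
round 2: derive flow(b,h) via R1 from flow(b,d), red(d,h)
round 2: derive flow(c,a) via R1 from flow(c,g), red(g,a)
round 2: derive flow(c,c) via R1 from flow(c,g), red(g,c)
round 2: derive flow(d,a) via R1 from flow(d,b), red(b,a)
round 2: derive flow(d,d) via R1 from flow(d,b), red(b,d)
round 2: derive flow(d,g) via R1 from flow(d,b), red(b,g)
round 2: derive flow(g,d) via R1 from flow(g,b), red(b,d)
round 2: derive flow(g,g) via R1 from flow(g,b), red(b,g)
round 2: derive flow(g,h) via R1 from flow(g,a), red(a,h)
round 2: derive flow(h,b) via R1 from flow(h,a), red(a,b)
round 2: derive flow(h,h) via R1 from flow(h,a), red(a,h)
round 3: derive flow(c,b) via R1 from flow(c,a), red(a,b)
round 3: derive flow(c,h) via R1 from flow(c,a), red(a,h)
round 3: derive flow(c,i) via R1 from flow(c,c), red(c,i)
round 3: derive flow(d,c) via R1 from flow(d,g), red(g,c)
round 3: derive flow(d,h) via R1 from flow(d,a), red(a,h)
round 3: derive flow(g,c) via R1 from flow(g,g), red(g,c)
round 4: derive flow(c,d) via R1 from flow(c,b), red(b,d)
round 4: derive flow(d,i) via R1 from flow(d,c), red(c,i)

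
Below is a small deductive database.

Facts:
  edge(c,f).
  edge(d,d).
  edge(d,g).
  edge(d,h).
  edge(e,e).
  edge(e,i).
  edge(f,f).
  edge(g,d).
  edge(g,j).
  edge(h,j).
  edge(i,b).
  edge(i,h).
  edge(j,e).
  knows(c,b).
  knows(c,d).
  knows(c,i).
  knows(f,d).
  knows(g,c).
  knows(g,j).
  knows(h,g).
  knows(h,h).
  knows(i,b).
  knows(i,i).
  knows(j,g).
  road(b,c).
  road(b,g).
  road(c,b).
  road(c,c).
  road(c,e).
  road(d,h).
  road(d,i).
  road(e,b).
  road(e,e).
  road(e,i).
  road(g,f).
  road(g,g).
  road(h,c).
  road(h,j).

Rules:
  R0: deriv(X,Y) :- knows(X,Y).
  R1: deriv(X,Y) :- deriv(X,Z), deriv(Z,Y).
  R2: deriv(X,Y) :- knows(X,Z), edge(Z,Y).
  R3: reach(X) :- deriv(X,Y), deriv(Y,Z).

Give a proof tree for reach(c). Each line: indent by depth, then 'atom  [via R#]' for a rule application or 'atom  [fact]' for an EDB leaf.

round 1: derive deriv(c,b) via R0 from knows(c,b)
round 1: derive deriv(c,d) via R0 from knows(c,d)
round 1: derive deriv(c,i) via R0 from knows(c,i)
round 1: derive deriv(f,d) via R0 from knows(f,d)
round 1: derive deriv(g,c) via R0 from knows(g,c)
round 1: derive deriv(g,j) via R0 from knows(g,j)
round 1: derive deriv(h,g) via R0 from knows(h,g)
round 1: derive deriv(h,h) via R0 from knows(h,h)
round 1: derive deriv(i,b) via R0 from knows(i,b)
round 1: derive deriv(i,i) via R0 from knows(i,i)
round 1: derive deriv(j,g) via R0 from knows(j,g)
round 1: derive deriv(c,g) via R2 from knows(c,d), edge(d,g)
round 1: derive deriv(c,h) via R2 from knows(c,d), edge(d,h)
round 1: derive deriv(f,g) via R2 from knows(f,d), edge(d,g)
round 1: derive deriv(f,h) via R2 from knows(f,d), edge(d,h)
round 1: derive deriv(g,e) via R2 from knows(g,j), edge(j,e)
round 1: derive deriv(g,f) via R2 from knows(g,c), edge(c,f)
round 1: derive deriv(h,d) via R2 from knows(h,g), edge(g,d)
round 1: derive deriv(h,j) via R2 from knows(h,g), edge(g,j)
round 1: derive deriv(i,h) via R2 from knows(i,i), edge(i,h)
round 1: derive deriv(j,d) via R2 from knows(j,g), edge(g,d)
round 1: derive deriv(j,j) via R2 from knows(j,g), edge(g,j)
round 2: derive deriv(c,c) via R1 from deriv(c,g), deriv(g,c)
round 2: derive deriv(c,e) via R1 from deriv(c,g), deriv(g,e)
round 2: derive deriv(c,f) via R1 from deriv(c,g), deriv(g,f)
round 2: derive deriv(c,j) via R1 from deriv(c,g), deriv(g,j)
round 2: derive deriv(f,c) via R1 from deriv(f,g), deriv(g,c)
round 2: derive deriv(f,e) via R1 from deriv(f,g), deriv(g,e)
round 2: derive deriv(f,f) via R1 from deriv(f,g), deriv(g,f)
round 2: derive deriv(f,j) via R1 from deriv(f,g), deriv(g,j)
round 2: derive deriv(g,b) via R1 from deriv(g,c), deriv(c,b)
round 2: derive deriv(g,d) via R1 from deriv(g,c), deriv(c,d)
round 2: derive deriv(g,g) via R1 from deriv(g,c), deriv(c,g)
round 2: derive deriv(g,h) via R1 from deriv(g,c), deriv(c,h)
round 2: derive deriv(g,i) via R1 from deriv(g,c), deriv(c,i)
round 2: derive deriv(h,c) via R1 from deriv(h,g), deriv(g,c)
round 2: derive deriv(h,e) via R1 from deriv(h,g), deriv(g,e)
round 2: derive deriv(h,f) via R1 from deriv(h,g), deriv(g,f)
round 2: derive deriv(i,d) via R1 from deriv(i,h), deriv(h,d)
round 2: derive deriv(i,g) via R1 from deriv(i,h), deriv(h,g)
round 2: derive deriv(i,j) via R1 from deriv(i,h), deriv(h,j)
round 2: derive deriv(j,c) via R1 from deriv(j,g), deriv(g,c)
round 2: derive deriv(j,e) via R1 from deriv(j,g), deriv(g,e)
round 2: derive deriv(j,f) via R1 from deriv(j,g), deriv(g,f)
round 2: derive reach(c) via R3 from deriv(c,g), deriv(g,c)
round 2: derive reach(f) via R3 from deriv(f,g), deriv(g,c)
round 2: derive reach(g) via R3 from deriv(g,c), deriv(c,b)
round 2: derive reach(h) via R3 from deriv(h,g), deriv(g,c)
round 2: derive reach(i) via R3 from deriv(i,h), deriv(h,d)
round 2: derive reach(j) via R3 from deriv(j,g), deriv(g,c)
round 3: derive deriv(f,b) via R1 from deriv(f,c), deriv(c,b)
round 3: derive deriv(f,i) via R1 from deriv(f,c), deriv(c,i)
round 3: derive deriv(h,b) via R1 from deriv(h,c), deriv(c,b)
round 3: derive deriv(h,i) via R1 from deriv(h,c), deriv(c,i)
round 3: derive deriv(i,c) via R1 from deriv(i,g), deriv(g,c)
round 3: derive deriv(i,e) via R1 from deriv(i,g), deriv(g,e)
round 3: derive deriv(i,f) via R1 from deriv(i,g), deriv(g,f)
round 3: derive deriv(j,b) via R1 from deriv(j,c), deriv(c,b)
round 3: derive deriv(j,h) via R1 from deriv(j,c), deriv(c,h)
round 3: derive deriv(j,i) via R1 from deriv(j,c), deriv(c,i)

reach(c)  [via R3]
  deriv(c,g)  [via R2]
    knows(c,d)  [fact]
    edge(d,g)  [fact]
  deriv(g,c)  [via R0]
    knows(g,c)  [fact]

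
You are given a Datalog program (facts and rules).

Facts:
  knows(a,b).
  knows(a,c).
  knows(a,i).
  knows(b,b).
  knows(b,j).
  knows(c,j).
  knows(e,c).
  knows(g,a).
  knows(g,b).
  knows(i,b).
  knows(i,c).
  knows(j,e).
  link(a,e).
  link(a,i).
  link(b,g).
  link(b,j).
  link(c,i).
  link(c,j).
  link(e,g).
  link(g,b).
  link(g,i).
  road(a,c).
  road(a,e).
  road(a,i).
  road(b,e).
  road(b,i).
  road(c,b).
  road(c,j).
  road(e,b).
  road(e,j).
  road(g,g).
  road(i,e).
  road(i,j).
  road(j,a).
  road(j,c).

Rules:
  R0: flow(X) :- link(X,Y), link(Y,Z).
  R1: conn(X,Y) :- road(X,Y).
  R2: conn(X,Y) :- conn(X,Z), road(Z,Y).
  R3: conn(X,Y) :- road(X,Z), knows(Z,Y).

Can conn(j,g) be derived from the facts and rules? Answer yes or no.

round 1: derive conn(a,c) via R1 from road(a,c)
round 1: derive conn(a,e) via R1 from road(a,e)
round 1: derive conn(a,i) via R1 from road(a,i)
round 1: derive conn(b,e) via R1 from road(b,e)
round 1: derive conn(b,i) via R1 from road(b,i)
round 1: derive conn(c,b) via R1 from road(c,b)
round 1: derive conn(c,j) via R1 from road(c,j)
round 1: derive conn(e,b) via R1 from road(e,b)
round 1: derive conn(e,j) via R1 from road(e,j)
round 1: derive conn(g,g) via R1 from road(g,g)
round 1: derive conn(i,e) via R1 from road(i,e)
round 1: derive conn(i,j) via R1 from road(i,j)
round 1: derive conn(j,a) via R1 from road(j,a)
round 1: derive conn(j,c) via R1 from road(j,c)
round 1: derive conn(a,b) via R3 from road(a,i), knows(i,b)
round 1: derive conn(a,j) via R3 from road(a,c), knows(c,j)
round 1: derive conn(b,b) via R3 from road(b,i), knows(i,b)
round 1: derive conn(b,c) via R3 from road(b,e), knows(e,c)
round 1: derive conn(c,e) via R3 from road(c,j), knows(j,e)
round 1: derive conn(e,e) via R3 from road(e,j), knows(j,e)
round 1: derive conn(g,a) via R3 from road(g,g), knows(g,a)
round 1: derive conn(g,b) via R3 from road(g,g), knows(g,b)
round 1: derive conn(i,c) via R3 from road(i,e), knows(e,c)
round 1: derive conn(j,b) via R3 from road(j,a), knows(a,b)
round 1: derive conn(j,i) via R3 from road(j,a), knows(a,i)
round 1: derive conn(j,j) via R3 from road(j,c), knows(c,j)
round 2: derive conn(a,a) via R2 from conn(a,j), road(j,a)
round 2: derive conn(b,j) via R2 from conn(b,c), road(c,j)
round 2: derive conn(c,a) via R2 from conn(c,j), road(j,a)
round 2: derive conn(c,c) via R2 from conn(c,j), road(j,c)
round 2: derive conn(c,i) via R2 from conn(c,b), road(b,i)
round 2: derive conn(e,a) via R2 from conn(e,j), road(j,a)
round 2: derive conn(e,c) via R2 from conn(e,j), road(j,c)
round 2: derive conn(e,i) via R2 from conn(e,b), road(b,i)
round 2: derive conn(g,c) via R2 from conn(g,a), road(a,c)
round 2: derive conn(g,e) via R2 from conn(g,a), road(a,e)
round 2: derive conn(g,i) via R2 from conn(g,a), road(a,i)
round 2: derive conn(i,a) via R2 from conn(i,j), road(j,a)
round 2: derive conn(i,b) via R2 from conn(i,c), road(c,b)
round 2: derive conn(j,e) via R2 from conn(j,a), road(a,e)
round 3: derive conn(b,a) via R2 from conn(b,j), road(j,a)
round 3: derive conn(g,j) via R2 from conn(g,c), road(c,j)
round 3: derive conn(i,i) via R2 from conn(i,a), road(a,i)

no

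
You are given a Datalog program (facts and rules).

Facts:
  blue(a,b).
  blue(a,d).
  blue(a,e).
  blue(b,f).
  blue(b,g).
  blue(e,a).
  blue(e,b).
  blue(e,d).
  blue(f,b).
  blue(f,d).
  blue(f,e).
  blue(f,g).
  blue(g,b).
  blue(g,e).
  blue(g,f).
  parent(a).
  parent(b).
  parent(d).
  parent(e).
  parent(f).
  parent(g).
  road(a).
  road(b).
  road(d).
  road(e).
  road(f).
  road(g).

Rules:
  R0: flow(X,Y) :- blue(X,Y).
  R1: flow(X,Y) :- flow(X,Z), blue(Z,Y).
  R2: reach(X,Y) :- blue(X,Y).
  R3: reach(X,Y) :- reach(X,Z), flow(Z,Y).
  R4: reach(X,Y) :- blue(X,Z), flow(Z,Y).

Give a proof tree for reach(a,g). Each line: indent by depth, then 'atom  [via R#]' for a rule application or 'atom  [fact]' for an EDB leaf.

round 1: derive flow(a,b) via R0 from blue(a,b)
round 1: derive flow(a,d) via R0 from blue(a,d)
round 1: derive flow(a,e) via R0 from blue(a,e)
round 1: derive flow(b,f) via R0 from blue(b,f)
round 1: derive flow(b,g) via R0 from blue(b,g)
round 1: derive flow(e,a) via R0 from blue(e,a)
round 1: derive flow(e,b) via R0 from blue(e,b)
round 1: derive flow(e,d) via R0 from blue(e,d)
round 1: derive flow(f,b) via R0 from blue(f,b)
round 1: derive flow(f,d) via R0 from blue(f,d)
round 1: derive flow(f,e) via R0 from blue(f,e)
round 1: derive flow(f,g) via R0 from blue(f,g)
round 1: derive flow(g,b) via R0 from blue(g,b)
round 1: derive flow(g,e) via R0 from blue(g,e)
round 1: derive flow(g,f) via R0 from blue(g,f)
round 1: derive reach(a,b) via R2 from blue(a,b)
round 1: derive reach(a,d) via R2 from blue(a,d)
round 1: derive reach(a,e) via R2 from blue(a,e)
round 1: derive reach(b,f) via R2 from blue(b,f)
round 1: derive reach(b,g) via R2 from blue(b,g)
round 1: derive reach(e,a) via R2 from blue(e,a)
round 1: derive reach(e,b) via R2 from blue(e,b)
round 1: derive reach(e,d) via R2 from blue(e,d)
round 1: derive reach(f,b) via R2 from blue(f,b)
round 1: derive reach(f,d) via R2 from blue(f,d)
round 1: derive reach(f,e) via R2 from blue(f,e)
round 1: derive reach(f,g) via R2 from blue(f,g)
round 1: derive reach(g,b) via R2 from blue(g,b)
round 1: derive reach(g,e) via R2 from blue(g,e)
round 1: derive reach(g,f) via R2 from blue(g,f)
round 2: derive flow(a,a) via R1 from flow(a,e), blue(e,a)
round 2: derive flow(a,f) via R1 from flow(a,b), blue(b,f)
round 2: derive flow(a,g) via R1 from flow(a,b), blue(b,g)
round 2: derive flow(b,b) via R1 from flow(b,f), blue(f,b)
round 2: derive flow(b,d) via R1 from flow(b,f), blue(f,d)
round 2: derive flow(b,e) via R1 from flow(b,f), blue(f,e)
round 2: derive flow(e,e) via R1 from flow(e,a), blue(a,e)
round 2: derive flow(e,f) via R1 from flow(e,b), blue(b,f)
round 2: derive flow(e,g) via R1 from flow(e,b), blue(b,g)
round 2: derive flow(f,a) via R1 from flow(f,e), blue(e,a)
round 2: derive flow(f,f) via R1 from flow(f,b), blue(b,f)
round 2: derive flow(g,a) via R1 from flow(g,e), blue(e,a)
round 2: derive flow(g,d) via R1 from flow(g,e), blue(e,d)
round 2: derive flow(g,g) via R1 from flow(g,b), blue(b,g)
round 2: derive reach(a,a) via R3 from reach(a,e), flow(e,a)
round 2: derive reach(a,f) via R3 from reach(a,b), flow(b,f)
round 2: derive reach(a,g) via R3 from reach(a,b), flow(b,g)
round 2: derive reach(b,b) via R3 from reach(b,f), flow(f,b)
round 2: derive reach(b,d) via R3 from reach(b,f), flow(f,d)
round 2: derive reach(b,e) via R3 from reach(b,f), flow(f,e)
round 2: derive reach(e,e) via R3 from reach(e,a), flow(a,e)
round 2: derive reach(e,f) via R3 from reach(e,b), flow(b,f)
round 2: derive reach(e,g) via R3 from reach(e,b), flow(b,g)
round 2: derive reach(f,a) via R3 from reach(f,e), flow(e,a)
round 2: derive reach(f,f) via R3 from reach(f,b), flow(b,f)
round 2: derive reach(g,a) via R3 from reach(g,e), flow(e,a)
round 2: derive reach(g,d) via R3 from reach(g,e), flow(e,d)
round 2: derive reach(g,g) via R3 from reach(g,b), flow(b,g)
round 3: derive flow(b,a) via R1 from flow(b,e), blue(e,a)
round 3: derive reach(b,a) via R3 from reach(b,e), flow(e,a)

reach(a,g)  [via R3]
  reach(a,b)  [via R2]
    blue(a,b)  [fact]
  flow(b,g)  [via R0]
    blue(b,g)  [fact]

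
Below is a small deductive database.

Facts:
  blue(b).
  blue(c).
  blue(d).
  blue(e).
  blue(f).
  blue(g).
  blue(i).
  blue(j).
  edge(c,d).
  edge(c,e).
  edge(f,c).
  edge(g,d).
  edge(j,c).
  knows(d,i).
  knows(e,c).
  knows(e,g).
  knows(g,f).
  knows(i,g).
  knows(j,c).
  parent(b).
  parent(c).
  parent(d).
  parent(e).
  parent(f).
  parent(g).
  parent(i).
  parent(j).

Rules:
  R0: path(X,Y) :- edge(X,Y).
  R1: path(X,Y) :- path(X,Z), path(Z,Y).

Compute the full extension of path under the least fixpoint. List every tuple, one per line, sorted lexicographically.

path(c,d)
path(c,e)
path(f,c)
path(f,d)
path(f,e)
path(g,d)
path(j,c)
path(j,d)
path(j,e)

round 1: derive path(c,d) via R0 from edge(c,d)
round 1: derive path(c,e) via R0 from edge(c,e)
round 1: derive path(f,c) via R0 from edge(f,c)
round 1: derive path(g,d) via R0 from edge(g,d)
round 1: derive path(j,c) via R0 from edge(j,c)
round 2: derive path(f,d) via R1 from path(f,c), path(c,d)
round 2: derive path(f,e) via R1 from path(f,c), path(c,e)
round 2: derive path(j,d) via R1 from path(j,c), path(c,d)
round 2: derive path(j,e) via R1 from path(j,c), path(c,e)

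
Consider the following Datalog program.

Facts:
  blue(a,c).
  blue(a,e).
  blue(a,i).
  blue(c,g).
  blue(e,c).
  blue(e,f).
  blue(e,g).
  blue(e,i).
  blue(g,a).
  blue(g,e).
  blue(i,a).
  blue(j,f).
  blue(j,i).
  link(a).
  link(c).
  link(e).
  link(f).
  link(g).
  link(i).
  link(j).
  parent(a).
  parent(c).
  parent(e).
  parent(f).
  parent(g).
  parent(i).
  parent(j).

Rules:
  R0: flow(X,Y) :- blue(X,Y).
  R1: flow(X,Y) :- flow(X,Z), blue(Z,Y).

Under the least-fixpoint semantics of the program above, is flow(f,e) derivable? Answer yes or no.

round 1: derive flow(a,c) via R0 from blue(a,c)
round 1: derive flow(a,e) via R0 from blue(a,e)
round 1: derive flow(a,i) via R0 from blue(a,i)
round 1: derive flow(c,g) via R0 from blue(c,g)
round 1: derive flow(e,c) via R0 from blue(e,c)
round 1: derive flow(e,f) via R0 from blue(e,f)
round 1: derive flow(e,g) via R0 from blue(e,g)
round 1: derive flow(e,i) via R0 from blue(e,i)
round 1: derive flow(g,a) via R0 from blue(g,a)
round 1: derive flow(g,e) via R0 from blue(g,e)
round 1: derive flow(i,a) via R0 from blue(i,a)
round 1: derive flow(j,f) via R0 from blue(j,f)
round 1: derive flow(j,i) via R0 from blue(j,i)
round 2: derive flow(a,a) via R1 from flow(a,i), blue(i,a)
round 2: derive flow(a,f) via R1 from flow(a,e), blue(e,f)
round 2: derive flow(a,g) via R1 from flow(a,c), blue(c,g)
round 2: derive flow(c,a) via R1 from flow(c,g), blue(g,a)
round 2: derive flow(c,e) via R1 from flow(c,g), blue(g,e)
round 2: derive flow(e,a) via R1 from flow(e,g), blue(g,a)
round 2: derive flow(e,e) via R1 from flow(e,g), blue(g,e)
round 2: derive flow(g,c) via R1 from flow(g,a), blue(a,c)
round 2: derive flow(g,f) via R1 from flow(g,e), blue(e,f)
round 2: derive flow(g,g) via R1 from flow(g,e), blue(e,g)
round 2: derive flow(g,i) via R1 from flow(g,a), blue(a,i)
round 2: derive flow(i,c) via R1 from flow(i,a), blue(a,c)
round 2: derive flow(i,e) via R1 from flow(i,a), blue(a,e)
round 2: derive flow(i,i) via R1 from flow(i,a), blue(a,i)
round 2: derive flow(j,a) via R1 from flow(j,i), blue(i,a)
round 3: derive flow(c,c) via R1 from flow(c,a), blue(a,c)
round 3: derive flow(c,f) via R1 from flow(c,e), blue(e,f)
round 3: derive flow(c,i) via R1 from flow(c,a), blue(a,i)
round 3: derive flow(i,f) via R1 from flow(i,e), blue(e,f)
round 3: derive flow(i,g) via R1 from flow(i,c), blue(c,g)
round 3: derive flow(j,c) via R1 from flow(j,a), blue(a,c)
round 3: derive flow(j,e) via R1 from flow(j,a), blue(a,e)
round 4: derive flow(j,g) via R1 from flow(j,c), blue(c,g)

no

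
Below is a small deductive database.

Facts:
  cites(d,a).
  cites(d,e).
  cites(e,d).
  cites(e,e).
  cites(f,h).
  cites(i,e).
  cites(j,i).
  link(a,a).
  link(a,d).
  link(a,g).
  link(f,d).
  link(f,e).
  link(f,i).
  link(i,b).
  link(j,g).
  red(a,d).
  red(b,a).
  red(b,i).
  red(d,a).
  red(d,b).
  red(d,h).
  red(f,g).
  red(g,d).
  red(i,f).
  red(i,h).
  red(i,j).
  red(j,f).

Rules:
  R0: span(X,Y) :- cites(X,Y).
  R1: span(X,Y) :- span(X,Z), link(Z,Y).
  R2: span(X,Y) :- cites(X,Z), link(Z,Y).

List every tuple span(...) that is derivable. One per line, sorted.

span(d,a)
span(d,d)
span(d,e)
span(d,g)
span(e,d)
span(e,e)
span(f,h)
span(i,e)
span(j,b)
span(j,i)

round 1: derive span(d,a) via R0 from cites(d,a)
round 1: derive span(d,e) via R0 from cites(d,e)
round 1: derive span(e,d) via R0 from cites(e,d)
round 1: derive span(e,e) via R0 from cites(e,e)
round 1: derive span(f,h) via R0 from cites(f,h)
round 1: derive span(i,e) via R0 from cites(i,e)
round 1: derive span(j,i) via R0 from cites(j,i)
round 1: derive span(d,d) via R2 from cites(d,a), link(a,d)
round 1: derive span(d,g) via R2 from cites(d,a), link(a,g)
round 1: derive span(j,b) via R2 from cites(j,i), link(i,b)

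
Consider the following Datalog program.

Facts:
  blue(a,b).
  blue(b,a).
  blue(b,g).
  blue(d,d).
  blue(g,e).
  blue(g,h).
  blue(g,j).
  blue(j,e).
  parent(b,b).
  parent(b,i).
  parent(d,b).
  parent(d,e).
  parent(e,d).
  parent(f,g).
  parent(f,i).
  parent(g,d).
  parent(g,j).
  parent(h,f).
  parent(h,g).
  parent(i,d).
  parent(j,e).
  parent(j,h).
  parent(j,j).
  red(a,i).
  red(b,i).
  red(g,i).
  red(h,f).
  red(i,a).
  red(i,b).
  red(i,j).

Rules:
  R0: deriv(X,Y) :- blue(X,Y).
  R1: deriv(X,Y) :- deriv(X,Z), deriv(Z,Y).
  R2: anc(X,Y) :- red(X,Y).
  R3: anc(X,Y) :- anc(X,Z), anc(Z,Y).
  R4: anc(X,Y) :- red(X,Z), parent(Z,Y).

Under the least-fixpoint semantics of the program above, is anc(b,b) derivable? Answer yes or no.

yes

round 1: derive anc(a,i) via R2 from red(a,i)
round 1: derive anc(b,i) via R2 from red(b,i)
round 1: derive anc(g,i) via R2 from red(g,i)
round 1: derive anc(h,f) via R2 from red(h,f)
round 1: derive anc(i,a) via R2 from red(i,a)
round 1: derive anc(i,b) via R2 from red(i,b)
round 1: derive anc(i,j) via R2 from red(i,j)
round 1: derive anc(a,d) via R4 from red(a,i), parent(i,d)
round 1: derive anc(b,d) via R4 from red(b,i), parent(i,d)
round 1: derive anc(g,d) via R4 from red(g,i), parent(i,d)
round 1: derive anc(h,g) via R4 from red(h,f), parent(f,g)
round 1: derive anc(h,i) via R4 from red(h,f), parent(f,i)
round 1: derive anc(i,e) via R4 from red(i,j), parent(j,e)
round 1: derive anc(i,h) via R4 from red(i,j), parent(j,h)
round 1: derive anc(i,i) via R4 from red(i,b), parent(b,i)
round 2: derive anc(a,a) via R3 from anc(a,i), anc(i,a)
round 2: derive anc(a,b) via R3 from anc(a,i), anc(i,b)
round 2: derive anc(a,e) via R3 from anc(a,i), anc(i,e)
round 2: derive anc(a,h) via R3 from anc(a,i), anc(i,h)
round 2: derive anc(a,j) via R3 from anc(a,i), anc(i,j)
round 2: derive anc(b,a) via R3 from anc(b,i), anc(i,a)
round 2: derive anc(b,b) via R3 from anc(b,i), anc(i,b)
round 2: derive anc(b,e) via R3 from anc(b,i), anc(i,e)
round 2: derive anc(b,h) via R3 from anc(b,i), anc(i,h)
round 2: derive anc(b,j) via R3 from anc(b,i), anc(i,j)
round 2: derive anc(g,a) via R3 from anc(g,i), anc(i,a)
round 2: derive anc(g,b) via R3 from anc(g,i), anc(i,b)
round 2: derive anc(g,e) via R3 from anc(g,i), anc(i,e)
round 2: derive anc(g,h) via R3 from anc(g,i), anc(i,h)
round 2: derive anc(g,j) via R3 from anc(g,i), anc(i,j)
round 2: derive anc(h,a) via R3 from anc(h,i), anc(i,a)
round 2: derive anc(h,b) via R3 from anc(h,i), anc(i,b)
round 2: derive anc(h,d) via R3 from anc(h,g), anc(g,d)
round 2: derive anc(h,e) via R3 from anc(h,i), anc(i,e)
round 2: derive anc(h,h) via R3 from anc(h,i), anc(i,h)
round 2: derive anc(h,j) via R3 from anc(h,i), anc(i,j)
round 2: derive anc(i,d) via R3 from anc(i,a), anc(a,d)
round 2: derive anc(i,f) via R3 from anc(i,h), anc(h,f)
round 2: derive anc(i,g) via R3 from anc(i,h), anc(h,g)
round 3: derive anc(a,f) via R3 from anc(a,h), anc(h,f)
round 3: derive anc(a,g) via R3 from anc(a,h), anc(h,g)
round 3: derive anc(b,f) via R3 from anc(b,h), anc(h,f)
round 3: derive anc(b,g) via R3 from anc(b,h), anc(h,g)
round 3: derive anc(g,f) via R3 from anc(g,h), anc(h,f)
round 3: derive anc(g,g) via R3 from anc(g,h), anc(h,g)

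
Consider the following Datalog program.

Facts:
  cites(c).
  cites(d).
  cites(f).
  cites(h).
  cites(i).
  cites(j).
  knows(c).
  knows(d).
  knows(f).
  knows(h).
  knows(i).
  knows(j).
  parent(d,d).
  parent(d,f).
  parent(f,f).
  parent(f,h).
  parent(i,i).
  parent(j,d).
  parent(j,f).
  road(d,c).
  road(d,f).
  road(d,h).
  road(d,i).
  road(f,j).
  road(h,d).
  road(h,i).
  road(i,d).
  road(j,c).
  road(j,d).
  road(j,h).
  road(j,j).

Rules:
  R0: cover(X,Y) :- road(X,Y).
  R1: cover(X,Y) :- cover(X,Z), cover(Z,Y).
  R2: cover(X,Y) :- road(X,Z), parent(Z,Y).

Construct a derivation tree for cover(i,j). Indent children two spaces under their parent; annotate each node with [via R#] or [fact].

cover(i,j)  [via R1]
  cover(i,f)  [via R2]
    road(i,d)  [fact]
    parent(d,f)  [fact]
  cover(f,j)  [via R0]
    road(f,j)  [fact]

round 1: derive cover(d,c) via R0 from road(d,c)
round 1: derive cover(d,f) via R0 from road(d,f)
round 1: derive cover(d,h) via R0 from road(d,h)
round 1: derive cover(d,i) via R0 from road(d,i)
round 1: derive cover(f,j) via R0 from road(f,j)
round 1: derive cover(h,d) via R0 from road(h,d)
round 1: derive cover(h,i) via R0 from road(h,i)
round 1: derive cover(i,d) via R0 from road(i,d)
round 1: derive cover(j,c) via R0 from road(j,c)
round 1: derive cover(j,d) via R0 from road(j,d)
round 1: derive cover(j,h) via R0 from road(j,h)
round 1: derive cover(j,j) via R0 from road(j,j)
round 1: derive cover(f,d) via R2 from road(f,j), parent(j,d)
round 1: derive cover(f,f) via R2 from road(f,j), parent(j,f)
round 1: derive cover(h,f) via R2 from road(h,d), parent(d,f)
round 1: derive cover(i,f) via R2 from road(i,d), parent(d,f)
round 1: derive cover(j,f) via R2 from road(j,d), parent(d,f)
round 2: derive cover(d,d) via R1 from cover(d,f), cover(f,d)
round 2: derive cover(d,j) via R1 from cover(d,f), cover(f,j)
round 2: derive cover(f,c) via R1 from cover(f,d), cover(d,c)
round 2: derive cover(f,h) via R1 from cover(f,d), cover(d,h)
round 2: derive cover(f,i) via R1 from cover(f,d), cover(d,i)
round 2: derive cover(h,c) via R1 from cover(h,d), cover(d,c)
round 2: derive cover(h,h) via R1 from cover(h,d), cover(d,h)
round 2: derive cover(h,j) via R1 from cover(h,f), cover(f,j)
round 2: derive cover(i,c) via R1 from cover(i,d), cover(d,c)
round 2: derive cover(i,h) via R1 from cover(i,d), cover(d,h)
round 2: derive cover(i,i) via R1 from cover(i,d), cover(d,i)
round 2: derive cover(i,j) via R1 from cover(i,f), cover(f,j)
round 2: derive cover(j,i) via R1 from cover(j,d), cover(d,i)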